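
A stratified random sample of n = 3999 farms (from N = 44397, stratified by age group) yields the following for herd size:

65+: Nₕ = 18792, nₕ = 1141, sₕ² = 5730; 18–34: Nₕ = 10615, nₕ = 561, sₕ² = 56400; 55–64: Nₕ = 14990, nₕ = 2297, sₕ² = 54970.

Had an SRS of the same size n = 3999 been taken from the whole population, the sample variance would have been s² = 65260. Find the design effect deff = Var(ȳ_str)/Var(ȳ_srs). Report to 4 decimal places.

0.5791

Var(ȳ_str) = Σ Wₕ²(1−fₕ)sₕ²/nₕ with Wₕ = Nₕ/44397:
  65+: (18792/44397)²·(1−1141/18792)·5730/1141 = 0.84509211
  18–34: (10615/44397)²·(1−561/10615)·56400/561 = 5.4433702
  55–64: (14990/44397)²·(1−2297/14990)·54970/2297 = 2.3100608
  → Var(ȳ_str) = 8.5985231.
Var(ȳ_srs) = (1 − 3999/44397)·65260/3999 = 14.849161.
deff = 8.5985231 / 14.849161 = 0.5791.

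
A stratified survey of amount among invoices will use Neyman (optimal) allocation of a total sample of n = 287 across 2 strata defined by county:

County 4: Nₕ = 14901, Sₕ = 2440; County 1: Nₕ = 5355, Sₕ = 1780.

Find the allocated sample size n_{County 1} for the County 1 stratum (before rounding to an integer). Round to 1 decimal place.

59.6

Neyman allocation: nₕ = n·NₕSₕ / Σⱼ NⱼSⱼ.
Σ NⱼSⱼ = 14901·2440 + 5355·1780 = 4.589034 × 10^7.
n_{County 1} = 287·5355·1780 / (4.589034 × 10^7) = 59.6.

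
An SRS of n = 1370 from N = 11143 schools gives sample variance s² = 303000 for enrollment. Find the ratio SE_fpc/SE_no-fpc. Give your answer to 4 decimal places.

0.9365

f = n/N = 1370/11143 = 0.12294714.
SE_no-fpc = √(s²/n) = 14.871714; SE_fpc = √((1−f)s²/n) = 13.927524.
Ratio = √(1−f) = 0.93651100.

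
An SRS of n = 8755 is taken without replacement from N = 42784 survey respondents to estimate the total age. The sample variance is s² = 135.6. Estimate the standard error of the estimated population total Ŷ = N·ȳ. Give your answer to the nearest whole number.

Var(Ŷ) = N²·Var(ȳ) = N²·(1 − n/N)·s²/n.
f = 8755/42784 = 0.20463257; Var(ȳ) = 0.79536743·135.6/8755 = 0.012318883.
Var(Ŷ) = 42784² · 0.012318883 = 2.2549354 × 10^7.
SE(Ŷ) = √(2.2549354 × 10^7) = 4749.

4749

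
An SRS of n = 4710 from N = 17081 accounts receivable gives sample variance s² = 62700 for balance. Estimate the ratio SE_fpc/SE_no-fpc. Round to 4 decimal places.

0.8510

f = n/N = 4710/17081 = 0.27574498.
SE_no-fpc = √(s²/n) = 3.6485753; SE_fpc = √((1−f)s²/n) = 3.1050534.
Ratio = √(1−f) = 0.85103174.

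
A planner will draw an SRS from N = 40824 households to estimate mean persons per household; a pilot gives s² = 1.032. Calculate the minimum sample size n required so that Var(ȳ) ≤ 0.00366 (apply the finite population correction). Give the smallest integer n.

281

Without fpc, n₀ = s²/D = 1.032/0.00366 = 281.9672.
With fpc, (1 − n/N)·s²/n ≤ D requires n ≥ n₀/(1 + n₀/N) = 281.9672/(1 + 281.9672/40824) = 280.0330.
Rounding up, n = 281.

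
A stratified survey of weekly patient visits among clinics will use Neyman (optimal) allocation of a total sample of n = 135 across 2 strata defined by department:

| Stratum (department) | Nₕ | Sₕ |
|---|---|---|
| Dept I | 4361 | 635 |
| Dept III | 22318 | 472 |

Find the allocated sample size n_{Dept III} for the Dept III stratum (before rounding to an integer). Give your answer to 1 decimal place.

Neyman allocation: nₕ = n·NₕSₕ / Σⱼ NⱼSⱼ.
Σ NⱼSⱼ = 4361·635 + 22318·472 = 1.3303331 × 10^7.
n_{Dept III} = 135·22318·472 / (1.3303331 × 10^7) = 106.9.

106.9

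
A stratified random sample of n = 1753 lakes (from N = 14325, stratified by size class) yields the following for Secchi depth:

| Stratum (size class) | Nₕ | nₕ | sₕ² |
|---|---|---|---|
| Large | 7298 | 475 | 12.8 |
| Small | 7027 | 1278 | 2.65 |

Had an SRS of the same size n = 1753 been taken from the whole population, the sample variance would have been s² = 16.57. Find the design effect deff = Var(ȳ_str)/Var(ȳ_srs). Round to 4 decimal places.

0.8374

Var(ȳ_str) = Σ Wₕ²(1−fₕ)sₕ²/nₕ with Wₕ = Nₕ/14325:
  Large: (7298/14325)²·(1−475/7298)·12.8/475 = 0.0065389246
  Small: (7027/14325)²·(1−1278/7027)·2.65/1278 = 4.0821412 × 10^-4
  → Var(ȳ_str) = 0.0069471387.
Var(ȳ_srs) = (1 − 1753/14325)·16.57/1753 = 0.0082956483.
deff = 0.0069471387 / 0.0082956483 = 0.8374.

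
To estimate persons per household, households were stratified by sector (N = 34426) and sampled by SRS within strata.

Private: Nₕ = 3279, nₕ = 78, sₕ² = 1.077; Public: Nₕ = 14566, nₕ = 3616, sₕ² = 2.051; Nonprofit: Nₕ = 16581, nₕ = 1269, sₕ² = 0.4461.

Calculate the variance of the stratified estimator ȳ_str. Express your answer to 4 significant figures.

2.739 × 10^-4

Var(ȳ_str) = Σₕ Wₕ²(1 − fₕ)sₕ²/nₕ with Wₕ = Nₕ/N, N = 34426.
Private: Wₕ = 0.09524778; term = 0.09524778²·(1 − 0.02378774)·1.077/78 = 1.2228553 × 10^-4.
Public: Wₕ = 0.42311044; term = 0.42311044²·(1 − 0.24824935)·2.051/3616 = 7.633409 × 10^-5.
Nonprofit: Wₕ = 0.48164178; term = 0.48164178²·(1 − 0.07653338)·0.4461/1269 = 7.5307826 × 10^-5.
Sum = 2.7392745 × 10^-4.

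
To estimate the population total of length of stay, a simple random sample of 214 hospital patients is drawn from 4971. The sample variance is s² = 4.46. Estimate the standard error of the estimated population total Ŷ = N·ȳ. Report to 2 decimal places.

702.02

Var(Ŷ) = N²·Var(ȳ) = N²·(1 − n/N)·s²/n.
f = 214/4971 = 0.04304969; Var(ȳ) = 0.95695031·4.46/214 = 0.019943918.
Var(Ŷ) = 4971² · 0.019943918 = 492830.99.
SE(Ŷ) = √(492830.99) = 702.02.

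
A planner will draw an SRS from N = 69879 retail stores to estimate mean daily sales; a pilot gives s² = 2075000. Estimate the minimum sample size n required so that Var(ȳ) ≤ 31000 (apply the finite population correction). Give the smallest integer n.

67

Without fpc, n₀ = s²/D = 2075000/31000 = 66.9355.
With fpc, (1 − n/N)·s²/n ≤ D requires n ≥ n₀/(1 + n₀/N) = 66.9355/(1 + 66.9355/69879) = 66.8714.
Rounding up, n = 67.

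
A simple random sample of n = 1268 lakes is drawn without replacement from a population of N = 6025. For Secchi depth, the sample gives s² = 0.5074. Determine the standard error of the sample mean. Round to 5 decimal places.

Under SRS without replacement, Var(ȳ) = (1 − f)·s²/n with f = n/N = 1268/6025 = 0.21045643.
Var(ȳ) = (1 − 0.21045643)·0.5074/1268 = 0.78954357·4.0015773 × 10^-4 = 3.1594196 × 10^-4.
SE(ȳ) = √(3.1594196 × 10^-4) = 0.01777.

0.01777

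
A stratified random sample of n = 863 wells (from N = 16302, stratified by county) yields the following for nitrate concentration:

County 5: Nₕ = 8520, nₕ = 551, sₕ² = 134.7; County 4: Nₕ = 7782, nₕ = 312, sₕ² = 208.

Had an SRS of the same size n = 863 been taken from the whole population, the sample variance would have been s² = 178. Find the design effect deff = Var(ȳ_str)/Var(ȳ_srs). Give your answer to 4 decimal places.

Var(ȳ_str) = Σ Wₕ²(1−fₕ)sₕ²/nₕ with Wₕ = Nₕ/16302:
  County 5: (8520/16302)²·(1−551/8520)·134.7/551 = 0.0624565
  County 4: (7782/16302)²·(1−312/7782)·208/312 = 0.14582729
  → Var(ȳ_str) = 0.20828379.
Var(ȳ_srs) = (1 − 863/16302)·178/863 = 0.19533834.
deff = 0.20828379 / 0.19533834 = 1.0663.

1.0663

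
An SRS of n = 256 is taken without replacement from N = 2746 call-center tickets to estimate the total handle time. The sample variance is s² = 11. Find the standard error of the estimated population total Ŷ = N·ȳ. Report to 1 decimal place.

Var(Ŷ) = N²·Var(ȳ) = N²·(1 − n/N)·s²/n.
f = 256/2746 = 0.09322651; Var(ȳ) = 0.90677349·11/256 = 0.038962923.
Var(Ŷ) = 2746² · 0.038962923 = 293800.54.
SE(Ŷ) = √(293800.54) = 542.0.

542.0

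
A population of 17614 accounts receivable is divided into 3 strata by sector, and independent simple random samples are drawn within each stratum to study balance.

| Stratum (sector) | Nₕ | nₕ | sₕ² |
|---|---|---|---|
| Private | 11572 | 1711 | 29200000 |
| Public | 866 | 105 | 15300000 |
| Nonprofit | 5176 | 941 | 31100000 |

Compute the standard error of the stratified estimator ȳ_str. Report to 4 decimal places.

Var(ȳ_str) = Σₕ Wₕ²(1 − fₕ)sₕ²/nₕ with Wₕ = Nₕ/N, N = 17614.
Private: Wₕ = 0.65697740; term = 0.65697740²·(1 − 0.14785690)·29200000/1711 = 6276.9149.
Public: Wₕ = 0.04916544; term = 0.04916544²·(1 − 0.12124711)·15300000/105 = 309.51999.
Nonprofit: Wₕ = 0.29385716; term = 0.29385716²·(1 − 0.18180062)·31100000/941 = 2335.0838.
Sum = 8921.5187.
SE = √(8921.5187) = 94.4538.

94.4538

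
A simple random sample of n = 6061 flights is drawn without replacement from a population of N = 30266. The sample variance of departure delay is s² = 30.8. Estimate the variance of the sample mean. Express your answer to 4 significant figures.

0.004064

Under SRS without replacement, Var(ȳ) = (1 − f)·s²/n with f = n/N = 6061/30266 = 0.20025771.
Var(ȳ) = (1 − 0.20025771)·30.8/6061 = 0.79974229·0.0050816697 = 0.0040640261.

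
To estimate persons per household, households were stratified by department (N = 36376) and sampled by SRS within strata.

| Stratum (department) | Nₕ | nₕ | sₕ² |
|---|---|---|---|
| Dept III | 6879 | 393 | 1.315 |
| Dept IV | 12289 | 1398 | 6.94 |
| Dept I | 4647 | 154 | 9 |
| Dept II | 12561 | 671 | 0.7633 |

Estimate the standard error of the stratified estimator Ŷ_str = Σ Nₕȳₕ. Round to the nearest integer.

Var(Ŷ_str) = Σₕ Nₕ²(1 − fₕ)sₕ²/nₕ.
Dept III: 6879²·(1 − 393/6879)·1.315/393 = 149291.63.
Dept IV: 12289²·(1 − 1398/12289)·6.94/1398 = 664410.67.
Dept I: 4647²·(1 − 154/4647)·9/154 = 1.2201996 × 10^6.
Dept II: 12561²·(1 − 671/12561)·0.7633/671 = 169894.3.
Sum = 2.2037962 × 10^6.
SE = √(2.2037962 × 10^6) = 1485.

1485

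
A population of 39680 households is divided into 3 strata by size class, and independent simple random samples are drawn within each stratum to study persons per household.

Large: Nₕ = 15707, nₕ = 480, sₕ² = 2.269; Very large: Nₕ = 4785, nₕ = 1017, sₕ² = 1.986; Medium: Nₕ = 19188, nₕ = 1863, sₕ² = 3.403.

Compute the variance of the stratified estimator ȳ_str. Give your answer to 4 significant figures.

0.001126

Var(ȳ_str) = Σₕ Wₕ²(1 − fₕ)sₕ²/nₕ with Wₕ = Nₕ/N, N = 39680.
Large: Wₕ = 0.39584173; term = 0.39584173²·(1 − 0.03055962)·2.269/480 = 7.1805469 × 10^-4.
Very large: Wₕ = 0.12058972; term = 0.12058972²·(1 − 0.21253918)·1.986/1017 = 2.2361854 × 10^-5.
Medium: Wₕ = 0.48356855; term = 0.48356855²·(1 − 0.09709193)·3.403/1863 = 3.8566366 × 10^-4.
Sum = 0.0011260802.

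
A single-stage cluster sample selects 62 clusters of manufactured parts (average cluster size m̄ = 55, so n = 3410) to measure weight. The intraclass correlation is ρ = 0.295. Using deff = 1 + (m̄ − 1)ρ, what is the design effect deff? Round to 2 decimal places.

16.93

deff = 1 + (55 − 1)·0.295 = 1 + 15.93 = 16.93.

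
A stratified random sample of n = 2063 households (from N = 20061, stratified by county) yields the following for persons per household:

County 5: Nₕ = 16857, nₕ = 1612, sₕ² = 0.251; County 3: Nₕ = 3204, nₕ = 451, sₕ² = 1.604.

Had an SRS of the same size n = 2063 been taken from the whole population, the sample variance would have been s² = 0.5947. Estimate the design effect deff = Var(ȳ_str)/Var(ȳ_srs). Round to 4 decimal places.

0.6859

Var(ȳ_str) = Σ Wₕ²(1−fₕ)sₕ²/nₕ with Wₕ = Nₕ/20061:
  County 5: (16857/20061)²·(1−1612/16857)·0.251/1612 = 9.9428582 × 10^-5
  County 3: (3204/20061)²·(1−451/3204)·1.604/451 = 7.7950945 × 10^-5
  → Var(ȳ_str) = 1.7737953 × 10^-4.
Var(ȳ_srs) = (1 − 2063/20061)·0.5947/2063 = 2.5862493 × 10^-4.
deff = (1.7737953 × 10^-4) / (2.5862493 × 10^-4) = 0.6859.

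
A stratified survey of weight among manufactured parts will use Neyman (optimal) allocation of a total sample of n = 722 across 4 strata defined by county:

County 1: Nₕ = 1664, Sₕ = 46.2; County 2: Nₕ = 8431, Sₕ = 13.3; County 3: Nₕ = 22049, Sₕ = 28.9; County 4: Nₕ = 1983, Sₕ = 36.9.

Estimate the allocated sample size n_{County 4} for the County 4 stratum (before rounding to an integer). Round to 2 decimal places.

Neyman allocation: nₕ = n·NₕSₕ / Σⱼ NⱼSⱼ.
Σ NⱼSⱼ = 1664·46.2 + 8431·13.3 + 22049·28.9 + 1983·36.9 = 899397.9.
n_{County 4} = 722·1983·36.9 / 899397.9 = 58.74.

58.74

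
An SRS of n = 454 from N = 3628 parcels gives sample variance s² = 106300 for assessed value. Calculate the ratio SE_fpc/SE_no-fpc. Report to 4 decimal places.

0.9353

f = n/N = 454/3628 = 0.12513782.
SE_no-fpc = √(s²/n) = 15.301666; SE_fpc = √((1−f)s²/n) = 14.31227.
Ratio = √(1−f) = 0.93534068.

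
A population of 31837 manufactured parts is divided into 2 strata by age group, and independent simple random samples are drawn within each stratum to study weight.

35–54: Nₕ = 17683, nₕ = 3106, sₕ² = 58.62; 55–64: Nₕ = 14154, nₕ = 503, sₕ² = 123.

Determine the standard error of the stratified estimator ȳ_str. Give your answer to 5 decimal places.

Var(ȳ_str) = Σₕ Wₕ²(1 − fₕ)sₕ²/nₕ with Wₕ = Nₕ/N, N = 31837.
35–54: Wₕ = 0.55542294; term = 0.55542294²·(1 − 0.17564893)·58.62/3106 = 0.0047995905.
55–64: Wₕ = 0.44457706; term = 0.44457706²·(1 − 0.03553766)·123/503 = 0.046614015.
Sum = 0.051413606.
SE = √(0.051413606) = 0.22675.

0.22675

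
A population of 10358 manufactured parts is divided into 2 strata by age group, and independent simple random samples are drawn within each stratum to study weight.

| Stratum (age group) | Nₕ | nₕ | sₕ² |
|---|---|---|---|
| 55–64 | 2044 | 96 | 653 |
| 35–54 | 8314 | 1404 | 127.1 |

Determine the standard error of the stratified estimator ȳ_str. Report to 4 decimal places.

0.5486

Var(ȳ_str) = Σₕ Wₕ²(1 − fₕ)sₕ²/nₕ with Wₕ = Nₕ/N, N = 10358.
55–64: Wₕ = 0.19733539; term = 0.19733539²·(1 − 0.04696673)·653/96 = 0.25244105.
35–54: Wₕ = 0.80266461; term = 0.80266461²·(1 − 0.16887178)·127.1/1404 = 0.048474652.
Sum = 0.3009157.
SE = √(0.3009157) = 0.5486.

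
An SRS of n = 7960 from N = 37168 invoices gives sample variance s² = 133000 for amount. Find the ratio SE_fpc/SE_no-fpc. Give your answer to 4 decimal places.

0.8865

f = n/N = 7960/37168 = 0.21416272.
SE_no-fpc = √(s²/n) = 4.0876084; SE_fpc = √((1−f)s²/n) = 3.6235612.
Ratio = √(1−f) = 0.88647464.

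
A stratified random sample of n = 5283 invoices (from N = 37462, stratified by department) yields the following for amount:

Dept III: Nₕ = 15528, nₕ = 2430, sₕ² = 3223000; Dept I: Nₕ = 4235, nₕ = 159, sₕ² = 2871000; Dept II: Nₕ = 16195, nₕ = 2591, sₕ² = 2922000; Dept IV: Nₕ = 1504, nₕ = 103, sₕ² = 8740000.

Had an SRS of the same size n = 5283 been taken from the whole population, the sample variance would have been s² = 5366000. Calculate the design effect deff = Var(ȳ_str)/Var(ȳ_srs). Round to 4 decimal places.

Var(ȳ_str) = Σ Wₕ²(1−fₕ)sₕ²/nₕ with Wₕ = Nₕ/37462:
  Dept III: (15528/37462)²·(1−2430/15528)·3223000/2430 = 192.21737
  Dept I: (4235/37462)²·(1−159/4235)·2871000/159 = 222.09651
  Dept II: (16195/37462)²·(1−2591/16195)·2922000/2591 = 177.04288
  Dept IV: (1504/37462)²·(1−103/1504)·8740000/103 = 127.40259
  → Var(ȳ_str) = 718.75935.
Var(ȳ_srs) = (1 − 5283/37462)·5366000/5283 = 872.47229.
deff = 718.75935 / 872.47229 = 0.8238.

0.8238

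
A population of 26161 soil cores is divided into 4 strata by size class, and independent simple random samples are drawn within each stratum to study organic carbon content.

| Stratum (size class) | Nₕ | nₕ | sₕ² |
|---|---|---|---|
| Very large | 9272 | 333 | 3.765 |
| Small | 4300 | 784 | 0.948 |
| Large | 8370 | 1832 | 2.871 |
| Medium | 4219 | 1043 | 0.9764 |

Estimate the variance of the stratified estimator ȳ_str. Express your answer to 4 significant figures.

Var(ȳ_str) = Σₕ Wₕ²(1 − fₕ)sₕ²/nₕ with Wₕ = Nₕ/N, N = 26161.
Very large: Wₕ = 0.35442070; term = 0.35442070²·(1 − 0.03591458)·3.765/333 = 0.0013692238.
Small: Wₕ = 0.16436681; term = 0.16436681²·(1 − 0.18232558)·0.948/784 = 2.6711662 × 10^-5.
Large: Wₕ = 0.31994190; term = 0.31994190²·(1 − 0.21887694)·2.871/1832 = 1.2530529 × 10^-4.
Medium: Wₕ = 0.16127059; term = 0.16127059²·(1 − 0.24721498)·0.9764/1043 = 1.832841 × 10^-5.
Sum = 0.0015395692.

0.001540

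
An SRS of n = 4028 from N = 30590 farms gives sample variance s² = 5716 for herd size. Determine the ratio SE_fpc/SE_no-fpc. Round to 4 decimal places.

0.9318

f = n/N = 4028/30590 = 0.13167702.
SE_no-fpc = √(s²/n) = 1.1912458; SE_fpc = √((1−f)s²/n) = 1.1100487.
Ratio = √(1−f) = 0.93183850.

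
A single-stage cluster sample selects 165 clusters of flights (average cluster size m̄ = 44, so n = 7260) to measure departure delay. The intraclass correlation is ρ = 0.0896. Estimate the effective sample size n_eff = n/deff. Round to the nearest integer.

deff = 1 + (44 − 1)·0.0896 = 1 + 3.8528 = 4.8528.
n_eff = 7260 / 4.8528 = 1496.

1496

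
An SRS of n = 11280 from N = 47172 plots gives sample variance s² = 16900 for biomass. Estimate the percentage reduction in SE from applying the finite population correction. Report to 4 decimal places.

f = n/N = 11280/47172 = 0.23912490.
SE_no-fpc = √(s²/n) = 1.2240208; SE_fpc = √((1−f)s²/n) = 1.0676908.
Ratio = √(1−f) = 0.87228155. Reduction = 100·(1 − 0.87228155) = 12.7718%.

12.7718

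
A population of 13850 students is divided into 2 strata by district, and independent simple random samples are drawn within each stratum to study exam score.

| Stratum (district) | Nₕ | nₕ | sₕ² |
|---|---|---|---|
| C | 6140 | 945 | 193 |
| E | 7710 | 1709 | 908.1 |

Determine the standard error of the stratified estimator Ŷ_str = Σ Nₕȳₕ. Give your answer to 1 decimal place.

5576.7

Var(Ŷ_str) = Σₕ Nₕ²(1 − fₕ)sₕ²/nₕ.
C: 6140²·(1 − 945/6140)·193/945 = 6.514475 × 10^6.
E: 7710²·(1 − 1709/7710)·908.1/1709 = 2.4584966 × 10^7.
Sum = 3.1099441 × 10^7.
SE = √(3.1099441 × 10^7) = 5576.7.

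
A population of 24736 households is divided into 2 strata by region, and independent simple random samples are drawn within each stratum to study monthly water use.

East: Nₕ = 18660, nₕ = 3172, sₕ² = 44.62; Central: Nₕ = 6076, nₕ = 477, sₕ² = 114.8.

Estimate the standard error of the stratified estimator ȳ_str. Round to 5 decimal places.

Var(ȳ_str) = Σₕ Wₕ²(1 − fₕ)sₕ²/nₕ with Wₕ = Nₕ/N, N = 24736.
East: Wₕ = 0.75436611; term = 0.75436611²·(1 − 0.16998928)·44.62/3172 = 0.0066442264.
Central: Wₕ = 0.24563389; term = 0.24563389²·(1 − 0.07850560)·114.8/477 = 0.01338113.
Sum = 0.020025356.
SE = √(0.020025356) = 0.14151.

0.14151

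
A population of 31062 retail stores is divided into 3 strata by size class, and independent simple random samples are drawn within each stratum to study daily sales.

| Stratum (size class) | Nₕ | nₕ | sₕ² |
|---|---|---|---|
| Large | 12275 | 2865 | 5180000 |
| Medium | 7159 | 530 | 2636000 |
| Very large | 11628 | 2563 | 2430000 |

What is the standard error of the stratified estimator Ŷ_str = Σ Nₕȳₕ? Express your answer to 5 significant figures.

Var(Ŷ_str) = Σₕ Nₕ²(1 − fₕ)sₕ²/nₕ.
Large: 12275²·(1 − 2865/12275)·5180000/2865 = 2.0884124 × 10^11.
Medium: 7159²·(1 − 530/7159)·2636000/530 = 2.3603147 × 10^11.
Very large: 11628²·(1 − 2563/11628)·2430000/2563 = 9.9937964 × 10^10.
Sum = 5.4481067 × 10^11.
SE = √(5.4481067 × 10^11) = 738110.

738110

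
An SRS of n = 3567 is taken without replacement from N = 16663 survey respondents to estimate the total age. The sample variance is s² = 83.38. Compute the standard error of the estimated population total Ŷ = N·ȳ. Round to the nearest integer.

2259

Var(Ŷ) = N²·Var(ȳ) = N²·(1 − n/N)·s²/n.
f = 3567/16663 = 0.21406709; Var(ȳ) = 0.78593291·83.38/3567 = 0.018371485.
Var(Ŷ) = 16663² · 0.018371485 = 5.1009451 × 10^6.
SE(Ŷ) = √(5.1009451 × 10^6) = 2259.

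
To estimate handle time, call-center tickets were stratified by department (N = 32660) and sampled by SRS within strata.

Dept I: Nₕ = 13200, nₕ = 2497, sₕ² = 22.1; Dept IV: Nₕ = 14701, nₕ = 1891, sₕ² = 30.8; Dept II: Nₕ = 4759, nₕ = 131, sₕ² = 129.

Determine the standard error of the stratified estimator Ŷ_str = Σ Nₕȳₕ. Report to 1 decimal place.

5099.6

Var(Ŷ_str) = Σₕ Nₕ²(1 − fₕ)sₕ²/nₕ.
Dept I: 13200²·(1 − 2497/13200)·22.1/2497 = 1.2504122 × 10^6.
Dept IV: 14701²·(1 − 1891/14701)·30.8/1891 = 3.0672925 × 10^6.
Dept II: 4759²·(1 − 131/4759)·129/131 = 2.1688398 × 10^7.
Sum = 2.6006103 × 10^7.
SE = √(2.6006103 × 10^7) = 5099.6.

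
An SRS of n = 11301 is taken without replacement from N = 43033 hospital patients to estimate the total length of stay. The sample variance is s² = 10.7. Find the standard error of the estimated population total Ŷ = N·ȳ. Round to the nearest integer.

1137

Var(Ŷ) = N²·Var(ȳ) = N²·(1 − n/N)·s²/n.
f = 11301/43033 = 0.26261241; Var(ȳ) = 0.73738759·10.7/11301 = 6.9817248 × 10^-4.
Var(Ŷ) = 43033² · (6.9817248 × 10^-4) = 1.2929031 × 10^6.
SE(Ŷ) = √(1.2929031 × 10^6) = 1137.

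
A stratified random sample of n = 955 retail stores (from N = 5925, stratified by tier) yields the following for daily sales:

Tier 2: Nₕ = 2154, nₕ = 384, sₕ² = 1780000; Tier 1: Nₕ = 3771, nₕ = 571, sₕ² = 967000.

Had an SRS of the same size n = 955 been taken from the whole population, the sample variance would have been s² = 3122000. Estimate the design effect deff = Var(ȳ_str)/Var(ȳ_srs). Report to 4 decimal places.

Var(ȳ_str) = Σ Wₕ²(1−fₕ)sₕ²/nₕ with Wₕ = Nₕ/5925:
  Tier 2: (2154/5925)²·(1−384/2154)·1780000/384 = 503.42066
  Tier 1: (3771/5925)²·(1−571/3771)·967000/571 = 582.13025
  → Var(ȳ_str) = 1085.5509.
Var(ȳ_srs) = (1 − 955/5925)·3122000/955 = 2742.1901.
deff = 1085.5509 / 2742.1901 = 0.3959.

0.3959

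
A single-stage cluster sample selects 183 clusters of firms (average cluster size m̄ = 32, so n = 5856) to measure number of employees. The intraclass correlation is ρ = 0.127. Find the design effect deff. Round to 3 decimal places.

4.937

deff = 1 + (32 − 1)·0.127 = 1 + 3.937 = 4.937.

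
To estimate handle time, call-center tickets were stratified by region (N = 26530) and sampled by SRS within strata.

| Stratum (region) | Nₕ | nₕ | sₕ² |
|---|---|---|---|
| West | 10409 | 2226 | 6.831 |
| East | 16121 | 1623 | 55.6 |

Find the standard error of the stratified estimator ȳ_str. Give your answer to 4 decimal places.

Var(ȳ_str) = Σₕ Wₕ²(1 − fₕ)sₕ²/nₕ with Wₕ = Nₕ/N, N = 26530.
West: Wₕ = 0.39234828; term = 0.39234828²·(1 − 0.21385340)·6.831/2226 = 3.7136946 × 10^-4.
East: Wₕ = 0.60765172; term = 0.60765172²·(1 − 0.10067614)·55.6/1623 = 0.011375797.
Sum = 0.011747166.
SE = √(0.011747166) = 0.1084.

0.1084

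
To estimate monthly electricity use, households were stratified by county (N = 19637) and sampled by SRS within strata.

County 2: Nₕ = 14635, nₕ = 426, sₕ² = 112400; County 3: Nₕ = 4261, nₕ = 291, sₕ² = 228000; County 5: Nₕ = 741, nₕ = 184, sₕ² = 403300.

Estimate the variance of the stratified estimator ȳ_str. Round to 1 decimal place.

179.0

Var(ȳ_str) = Σₕ Wₕ²(1 − fₕ)sₕ²/nₕ with Wₕ = Nₕ/N, N = 19637.
County 2: Wₕ = 0.74527677; term = 0.74527677²·(1 − 0.02910830)·112400/426 = 142.28616.
County 3: Wₕ = 0.21698834; term = 0.21698834²·(1 − 0.06829383)·228000/291 = 34.371115.
County 5: Wₕ = 0.03773489; term = 0.03773489²·(1 − 0.24831309)·403300/184 = 2.3460298.
Sum = 179.0033.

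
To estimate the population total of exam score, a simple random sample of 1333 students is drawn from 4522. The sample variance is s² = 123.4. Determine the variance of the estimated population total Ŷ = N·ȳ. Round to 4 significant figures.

Var(Ŷ) = N²·Var(ȳ) = N²·(1 − n/N)·s²/n.
f = 1333/4522 = 0.29478107; Var(ȳ) = 0.70521893·123.4/1333 = 0.065284333.
Var(Ŷ) = 4522² · 0.065284333 = 1.3349656 × 10^6.

1.335 × 10^6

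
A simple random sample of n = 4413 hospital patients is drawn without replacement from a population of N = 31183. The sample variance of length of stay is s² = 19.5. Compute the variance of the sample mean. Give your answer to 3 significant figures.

Under SRS without replacement, Var(ȳ) = (1 − f)·s²/n with f = n/N = 4413/31183 = 0.14151942.
Var(ȳ) = (1 − 0.14151942)·19.5/4413 = 0.85848058·0.0044187627 = 0.003793422.

0.00379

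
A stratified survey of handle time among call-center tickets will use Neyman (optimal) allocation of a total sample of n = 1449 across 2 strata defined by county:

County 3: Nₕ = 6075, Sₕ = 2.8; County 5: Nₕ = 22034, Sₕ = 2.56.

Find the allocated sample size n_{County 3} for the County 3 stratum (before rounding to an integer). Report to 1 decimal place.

Neyman allocation: nₕ = n·NₕSₕ / Σⱼ NⱼSⱼ.
Σ NⱼSⱼ = 6075·2.8 + 22034·2.56 = 73417.04.
n_{County 3} = 1449·6075·2.8 / 73417.04 = 335.7.

335.7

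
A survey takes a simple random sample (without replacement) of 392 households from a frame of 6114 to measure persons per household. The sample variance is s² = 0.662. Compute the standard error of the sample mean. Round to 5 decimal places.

0.03976

Under SRS without replacement, Var(ȳ) = (1 − f)·s²/n with f = n/N = 392/6114 = 0.06411515.
Var(ȳ) = (1 − 0.06411515)·0.662/392 = 0.93588485·0.0016887755 = 0.0015804994.
SE(ȳ) = √(0.0015804994) = 0.03976.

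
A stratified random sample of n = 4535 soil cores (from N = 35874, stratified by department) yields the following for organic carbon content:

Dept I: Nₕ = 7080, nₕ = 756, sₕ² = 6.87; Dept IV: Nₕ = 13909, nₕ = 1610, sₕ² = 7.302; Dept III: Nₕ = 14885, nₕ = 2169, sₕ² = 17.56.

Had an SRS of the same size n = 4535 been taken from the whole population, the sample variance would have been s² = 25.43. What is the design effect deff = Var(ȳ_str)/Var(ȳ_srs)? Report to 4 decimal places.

Var(ȳ_str) = Σ Wₕ²(1−fₕ)sₕ²/nₕ with Wₕ = Nₕ/35874:
  Dept I: (7080/35874)²·(1−756/7080)·6.87/756 = 3.1615529 × 10^-4
  Dept IV: (13909/35874)²·(1−1610/13909)·7.302/1610 = 6.0286775 × 10^-4
  Dept III: (14885/35874)²·(1−2169/14885)·17.56/2169 = 0.0011907065
  → Var(ȳ_str) = 0.0021097295.
Var(ȳ_srs) = (1 − 4535/35874)·25.43/4535 = 0.0048986273.
deff = 0.0021097295 / 0.0048986273 = 0.4307.

0.4307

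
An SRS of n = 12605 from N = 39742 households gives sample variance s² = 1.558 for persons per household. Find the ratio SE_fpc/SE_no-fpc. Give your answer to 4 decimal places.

f = n/N = 12605/39742 = 0.31717075.
SE_no-fpc = √(s²/n) = 0.011117632; SE_fpc = √((1−f)s²/n) = 0.0091868867.
Ratio = √(1−f) = 0.82633483.

0.8263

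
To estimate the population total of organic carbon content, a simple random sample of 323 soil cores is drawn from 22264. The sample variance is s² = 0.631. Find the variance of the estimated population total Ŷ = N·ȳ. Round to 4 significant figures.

954300

Var(Ŷ) = N²·Var(ȳ) = N²·(1 − n/N)·s²/n.
f = 323/22264 = 0.01450773; Var(ȳ) = 0.98549227·0.631/323 = 0.0019252187.
Var(Ŷ) = 22264² · 0.0019252187 = 954303.37.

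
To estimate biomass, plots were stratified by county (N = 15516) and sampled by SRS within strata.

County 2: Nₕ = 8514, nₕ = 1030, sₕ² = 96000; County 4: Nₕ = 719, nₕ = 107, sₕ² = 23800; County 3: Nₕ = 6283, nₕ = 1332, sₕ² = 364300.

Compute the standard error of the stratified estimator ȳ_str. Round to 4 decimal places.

Var(ȳ_str) = Σₕ Wₕ²(1 − fₕ)sₕ²/nₕ with Wₕ = Nₕ/N, N = 15516.
County 2: Wₕ = 0.54872390; term = 0.54872390²·(1 − 0.12097721)·96000/1030 = 24.668452.
County 4: Wₕ = 0.04633926; term = 0.04633926²·(1 − 0.14881780)·23800/107 = 0.40654999.
County 3: Wₕ = 0.40493684; term = 0.40493684²·(1 − 0.21200064)·364300/1332 = 35.339092.
Sum = 60.414094.
SE = √(60.414094) = 7.7727.

7.7727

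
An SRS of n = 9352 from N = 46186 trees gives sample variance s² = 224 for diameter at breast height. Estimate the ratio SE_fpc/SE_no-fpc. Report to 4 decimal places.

f = n/N = 9352/46186 = 0.20248560.
SE_no-fpc = √(s²/n) = 0.15476465; SE_fpc = √((1−f)s²/n) = 0.1382105.
Ratio = √(1−f) = 0.89303662.

0.8930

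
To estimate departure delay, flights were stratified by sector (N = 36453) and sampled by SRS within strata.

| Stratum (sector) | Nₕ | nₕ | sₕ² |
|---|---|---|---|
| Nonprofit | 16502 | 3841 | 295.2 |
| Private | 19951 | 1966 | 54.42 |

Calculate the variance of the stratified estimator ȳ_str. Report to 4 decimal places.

0.0196

Var(ȳ_str) = Σₕ Wₕ²(1 − fₕ)sₕ²/nₕ with Wₕ = Nₕ/N, N = 36453.
Nonprofit: Wₕ = 0.45269251; term = 0.45269251²·(1 − 0.23275967)·295.2/3841 = 0.012083982.
Private: Wₕ = 0.54730749; term = 0.54730749²·(1 − 0.09854143)·54.42/1966 = 0.0074745247.
Sum = 0.019558507.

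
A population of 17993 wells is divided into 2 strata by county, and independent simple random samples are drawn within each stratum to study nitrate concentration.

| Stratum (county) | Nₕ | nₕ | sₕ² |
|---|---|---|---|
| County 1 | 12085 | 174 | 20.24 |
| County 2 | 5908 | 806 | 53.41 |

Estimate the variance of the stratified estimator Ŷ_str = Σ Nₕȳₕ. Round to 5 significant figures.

Var(Ŷ_str) = Σₕ Nₕ²(1 − fₕ)sₕ²/nₕ.
County 1: 12085²·(1 − 174/12085)·20.24/174 = 1.6743881 × 10^7.
County 2: 5908²·(1 − 806/5908)·53.41/806 = 1.9974158 × 10^6.
Sum = 1.8741297 × 10^7.

1.8741 × 10^7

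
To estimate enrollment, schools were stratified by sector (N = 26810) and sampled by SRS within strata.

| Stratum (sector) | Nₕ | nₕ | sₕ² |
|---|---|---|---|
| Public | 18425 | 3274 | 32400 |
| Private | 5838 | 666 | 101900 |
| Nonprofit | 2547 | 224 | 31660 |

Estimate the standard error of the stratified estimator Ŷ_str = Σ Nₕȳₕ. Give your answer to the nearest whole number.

90657

Var(Ŷ_str) = Σₕ Nₕ²(1 − fₕ)sₕ²/nₕ.
Public: 18425²·(1 − 3274/18425)·32400/3274 = 2.7625817 × 10^9.
Private: 5838²·(1 − 666/5838)·101900/666 = 4.6197935 × 10^9.
Nonprofit: 2547²·(1 − 224/2547)·31660/224 = 8.3625947 × 10^8.
Sum = 8.2186347 × 10^9.
SE = √(8.2186347 × 10^9) = 90657.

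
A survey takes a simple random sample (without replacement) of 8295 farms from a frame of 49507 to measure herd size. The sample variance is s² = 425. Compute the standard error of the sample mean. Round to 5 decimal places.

Under SRS without replacement, Var(ȳ) = (1 − f)·s²/n with f = n/N = 8295/49507 = 0.16755206.
Var(ȳ) = (1 − 0.16755206)·425/8295 = 0.83244794·0.051235684 = 0.04265104.
SE(ȳ) = √(0.04265104) = 0.20652.

0.20652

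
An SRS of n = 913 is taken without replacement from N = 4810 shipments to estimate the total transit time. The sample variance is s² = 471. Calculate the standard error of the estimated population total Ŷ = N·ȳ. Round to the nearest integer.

3110

Var(Ŷ) = N²·Var(ȳ) = N²·(1 − n/N)·s²/n.
f = 913/4810 = 0.18981289; Var(ȳ) = 0.81018711·471/913 = 0.41796071.
Var(Ŷ) = 4810² · 0.41796071 = 9.6699808 × 10^6.
SE(Ŷ) = √(9.6699808 × 10^6) = 3110.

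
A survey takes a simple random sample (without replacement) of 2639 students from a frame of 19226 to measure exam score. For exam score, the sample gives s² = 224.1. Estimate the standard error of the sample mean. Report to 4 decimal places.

Under SRS without replacement, Var(ȳ) = (1 − f)·s²/n with f = n/N = 2639/19226 = 0.13726204.
Var(ȳ) = (1 − 0.13726204)·224.1/2639 = 0.86273796·0.08491853 = 0.073262439.
SE(ȳ) = √(0.073262439) = 0.2707.

0.2707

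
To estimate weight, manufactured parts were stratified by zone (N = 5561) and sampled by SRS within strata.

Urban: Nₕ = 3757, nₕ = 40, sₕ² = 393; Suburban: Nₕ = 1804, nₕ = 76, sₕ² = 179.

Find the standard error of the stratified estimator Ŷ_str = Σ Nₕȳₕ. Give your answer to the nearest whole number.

12023

Var(Ŷ_str) = Σₕ Nₕ²(1 − fₕ)sₕ²/nₕ.
Urban: 3757²·(1 − 40/3757)·393/40 = 1.3720386 × 10^8.
Suburban: 1804²·(1 − 76/1804)·179/76 = 7.3420901 × 10^6.
Sum = 1.4454595 × 10^8.
SE = √(1.4454595 × 10^8) = 12023.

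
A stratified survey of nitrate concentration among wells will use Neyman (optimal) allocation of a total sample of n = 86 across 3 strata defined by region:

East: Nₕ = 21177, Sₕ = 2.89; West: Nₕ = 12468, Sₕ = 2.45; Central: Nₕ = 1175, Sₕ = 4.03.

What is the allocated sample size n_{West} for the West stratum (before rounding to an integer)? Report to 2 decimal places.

Neyman allocation: nₕ = n·NₕSₕ / Σⱼ NⱼSⱼ.
Σ NⱼSⱼ = 21177·2.89 + 12468·2.45 + 1175·4.03 = 96483.38.
n_{West} = 86·12468·2.45 / 96483.38 = 27.23.

27.23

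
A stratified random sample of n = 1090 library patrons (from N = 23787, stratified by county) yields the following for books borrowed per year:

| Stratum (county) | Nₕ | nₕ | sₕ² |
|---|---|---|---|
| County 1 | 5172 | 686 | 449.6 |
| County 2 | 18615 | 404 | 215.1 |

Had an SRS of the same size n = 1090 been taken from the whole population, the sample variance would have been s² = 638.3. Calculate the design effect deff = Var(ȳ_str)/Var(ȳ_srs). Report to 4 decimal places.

0.6190

Var(ȳ_str) = Σ Wₕ²(1−fₕ)sₕ²/nₕ with Wₕ = Nₕ/23787:
  County 1: (5172/23787)²·(1−686/5172)·449.6/686 = 0.026874514
  County 2: (18615/23787)²·(1−404/18615)·215.1/404 = 0.31898961
  → Var(ȳ_str) = 0.34586412.
Var(ȳ_srs) = (1 − 1090/23787)·638.3/1090 = 0.55876235.
deff = 0.34586412 / 0.55876235 = 0.6190.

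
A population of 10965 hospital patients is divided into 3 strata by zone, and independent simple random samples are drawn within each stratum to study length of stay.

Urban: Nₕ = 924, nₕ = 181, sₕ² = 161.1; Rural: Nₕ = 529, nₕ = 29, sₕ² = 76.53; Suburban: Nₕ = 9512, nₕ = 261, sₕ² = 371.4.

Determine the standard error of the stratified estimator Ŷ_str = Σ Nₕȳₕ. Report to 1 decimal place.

11248.4

Var(Ŷ_str) = Σₕ Nₕ²(1 − fₕ)sₕ²/nₕ.
Urban: 924²·(1 − 181/924)·161.1/181 = 611051.41.
Rural: 529²·(1 − 29/529)·76.53/29 = 698006.38.
Suburban: 9512²·(1 − 261/9512)·371.4/261 = 1.252166 × 10^8.
Sum = 1.2652566 × 10^8.
SE = √(1.2652566 × 10^8) = 11248.4.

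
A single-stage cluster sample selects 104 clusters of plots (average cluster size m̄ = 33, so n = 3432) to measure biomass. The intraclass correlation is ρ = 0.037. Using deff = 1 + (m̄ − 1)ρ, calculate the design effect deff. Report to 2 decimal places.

deff = 1 + (33 − 1)·0.037 = 1 + 1.184 = 2.184.

2.18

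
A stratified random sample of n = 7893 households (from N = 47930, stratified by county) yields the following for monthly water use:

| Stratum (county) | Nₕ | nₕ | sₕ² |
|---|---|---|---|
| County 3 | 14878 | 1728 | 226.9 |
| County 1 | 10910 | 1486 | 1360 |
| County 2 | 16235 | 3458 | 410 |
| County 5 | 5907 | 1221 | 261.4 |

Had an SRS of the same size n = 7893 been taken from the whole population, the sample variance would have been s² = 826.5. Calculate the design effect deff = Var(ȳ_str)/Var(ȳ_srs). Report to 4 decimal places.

Var(ȳ_str) = Σ Wₕ²(1−fₕ)sₕ²/nₕ with Wₕ = Nₕ/47930:
  County 3: (14878/47930)²·(1−1728/14878)·226.9/1728 = 0.011182688
  County 1: (10910/47930)²·(1−1486/10910)·1360/1486 = 0.040960502
  County 2: (16235/47930)²·(1−3458/16235)·410/3458 = 0.01070595
  County 5: (5907/47930)²·(1−1221/5907)·261.4/1221 = 0.0025795522
  → Var(ȳ_str) = 0.065428692.
Var(ȳ_srs) = (1 − 7893/47930)·826.5/7893 = 0.08746914.
deff = 0.065428692 / 0.08746914 = 0.7480.

0.7480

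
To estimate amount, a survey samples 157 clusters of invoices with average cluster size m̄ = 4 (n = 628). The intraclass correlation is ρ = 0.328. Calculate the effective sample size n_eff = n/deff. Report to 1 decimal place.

316.5

deff = 1 + (4 − 1)·0.328 = 1 + 0.984 = 1.984.
n_eff = 628 / 1.984 = 316.5.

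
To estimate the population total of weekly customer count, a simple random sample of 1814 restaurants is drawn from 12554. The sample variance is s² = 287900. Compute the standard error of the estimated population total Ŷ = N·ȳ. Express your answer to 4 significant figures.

Var(Ŷ) = N²·Var(ȳ) = N²·(1 − n/N)·s²/n.
f = 1814/12554 = 0.14449578; Var(ȳ) = 0.85550422·287900/1814 = 135.7771.
Var(Ŷ) = 12554² · 135.7771 = 2.1398867 × 10^10.
SE(Ŷ) = √(2.1398867 × 10^10) = 146300.

146300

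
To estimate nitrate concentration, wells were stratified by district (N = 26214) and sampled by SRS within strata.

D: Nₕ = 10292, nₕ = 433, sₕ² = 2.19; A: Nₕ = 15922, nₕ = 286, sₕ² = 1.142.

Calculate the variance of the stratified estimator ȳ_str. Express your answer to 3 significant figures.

0.00219

Var(ȳ_str) = Σₕ Wₕ²(1 − fₕ)sₕ²/nₕ with Wₕ = Nₕ/N, N = 26214.
D: Wₕ = 0.39261463; term = 0.39261463²·(1 − 0.04207151)·2.19/433 = 7.4683089 × 10^-4.
A: Wₕ = 0.60738537; term = 0.60738537²·(1 − 0.01796257)·1.142/286 = 0.0014466277.
Sum = 0.0021934586.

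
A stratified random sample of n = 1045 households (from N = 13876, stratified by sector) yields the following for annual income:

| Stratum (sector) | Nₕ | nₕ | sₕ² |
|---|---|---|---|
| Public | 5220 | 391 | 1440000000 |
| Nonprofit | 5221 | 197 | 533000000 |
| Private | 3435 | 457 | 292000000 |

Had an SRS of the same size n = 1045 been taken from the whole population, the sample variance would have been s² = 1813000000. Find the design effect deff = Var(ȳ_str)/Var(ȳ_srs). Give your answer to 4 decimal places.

0.5515

Var(ȳ_str) = Σ Wₕ²(1−fₕ)sₕ²/nₕ with Wₕ = Nₕ/13876:
  Public: (5220/13876)²·(1−391/5220)·1440000000/391 = 482152.99
  Nonprofit: (5221/13876)²·(1−197/5221)·533000000/197 = 368583.36
  Private: (3435/13876)²·(1−457/3435)·292000000/457 = 33946.07
  → Var(ȳ_str) = 884682.42.
Var(ȳ_srs) = (1 − 1045/13876)·1813000000/1045 = 1.604271 × 10^6.
deff = 884682.42 / (1.604271 × 10^6) = 0.5515.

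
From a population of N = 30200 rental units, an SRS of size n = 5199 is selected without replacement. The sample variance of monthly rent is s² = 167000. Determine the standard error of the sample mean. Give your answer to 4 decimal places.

5.1567

Under SRS without replacement, Var(ȳ) = (1 − f)·s²/n with f = n/N = 5199/30200 = 0.17215232.
Var(ȳ) = (1 − 0.17215232)·167000/5199 = 0.82784768·32.121562 = 26.591761.
SE(ȳ) = √(26.591761) = 5.1567.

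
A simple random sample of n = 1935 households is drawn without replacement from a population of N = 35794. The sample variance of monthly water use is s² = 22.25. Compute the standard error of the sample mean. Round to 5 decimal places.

0.10429

Under SRS without replacement, Var(ȳ) = (1 − f)·s²/n with f = n/N = 1935/35794 = 0.05405934.
Var(ȳ) = (1 − 0.05405934)·22.25/1935 = 0.94594066·0.011498708 = 0.010877095.
SE(ȳ) = √(0.010877095) = 0.10429.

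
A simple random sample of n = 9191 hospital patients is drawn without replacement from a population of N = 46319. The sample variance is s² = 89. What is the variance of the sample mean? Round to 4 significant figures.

Under SRS without replacement, Var(ȳ) = (1 − f)·s²/n with f = n/N = 9191/46319 = 0.19842829.
Var(ȳ) = (1 − 0.19842829)·89/9191 = 0.80157171·0.0096833859 = 0.0077619282.

0.007762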